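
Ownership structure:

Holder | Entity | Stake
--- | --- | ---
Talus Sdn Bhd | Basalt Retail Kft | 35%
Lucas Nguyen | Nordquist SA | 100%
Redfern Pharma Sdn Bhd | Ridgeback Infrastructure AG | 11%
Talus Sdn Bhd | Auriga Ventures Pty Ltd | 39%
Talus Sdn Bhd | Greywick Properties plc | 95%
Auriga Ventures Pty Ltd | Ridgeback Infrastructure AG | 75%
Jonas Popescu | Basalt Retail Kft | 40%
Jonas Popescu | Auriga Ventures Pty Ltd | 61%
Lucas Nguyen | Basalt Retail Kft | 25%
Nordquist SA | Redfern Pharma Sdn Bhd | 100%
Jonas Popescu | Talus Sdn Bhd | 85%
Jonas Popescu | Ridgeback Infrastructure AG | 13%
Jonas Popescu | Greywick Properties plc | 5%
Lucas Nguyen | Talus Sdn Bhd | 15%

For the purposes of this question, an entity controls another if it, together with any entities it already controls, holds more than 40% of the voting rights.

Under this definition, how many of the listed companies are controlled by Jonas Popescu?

Jonas holds 85% of Talus, so Jonas controls Talus.
Jonas and Talus together hold 61% + 39% = 100% of Auriga, so Jonas controls Auriga.
Jonas and Talus together hold 40% + 35% = 75% of Basalt, so Jonas controls Basalt.
Jonas and Talus together hold 5% + 95% = 100% of Greywick, so Jonas controls Greywick.
Auriga and Jonas together hold 75% + 13% = 88% of Ridgeback, so Jonas controls Ridgeback.
No other company's threshold is met.
Jonas controls 5 companies.

5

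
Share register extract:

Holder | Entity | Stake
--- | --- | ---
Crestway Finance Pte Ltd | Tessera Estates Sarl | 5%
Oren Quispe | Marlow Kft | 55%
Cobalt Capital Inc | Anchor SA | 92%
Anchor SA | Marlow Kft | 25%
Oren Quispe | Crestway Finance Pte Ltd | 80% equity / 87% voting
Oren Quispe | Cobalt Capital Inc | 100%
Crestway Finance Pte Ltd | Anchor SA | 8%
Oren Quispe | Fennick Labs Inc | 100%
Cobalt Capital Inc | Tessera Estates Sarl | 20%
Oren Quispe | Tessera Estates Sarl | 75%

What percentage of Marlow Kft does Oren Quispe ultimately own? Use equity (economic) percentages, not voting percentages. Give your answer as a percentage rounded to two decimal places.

79.60%

Oren reaches Marlow along 3 paths.
Direct stake: 55% = 55%.
Via Cobalt → Anchor: 100% × 92% × 25% = 23%.
Via Crestway → Anchor: 80% × 8% × 25% = 1.6%.
Total: 55% + 23% + 1.6% = 79.6%.
Rounded: 79.60%.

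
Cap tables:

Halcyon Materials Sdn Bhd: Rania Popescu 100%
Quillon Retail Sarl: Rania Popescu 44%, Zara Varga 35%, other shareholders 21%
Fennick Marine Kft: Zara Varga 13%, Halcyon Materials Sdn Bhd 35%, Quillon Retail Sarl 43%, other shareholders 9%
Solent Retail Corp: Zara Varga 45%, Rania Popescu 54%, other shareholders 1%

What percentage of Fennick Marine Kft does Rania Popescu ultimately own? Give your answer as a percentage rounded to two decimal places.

53.92%

Rania reaches Fennick along 2 paths.
Via Halcyon: 100% × 35% = 35%.
Via Quillon: 44% × 43% = 18.92%.
Total: 35% + 18.92% = 53.92%.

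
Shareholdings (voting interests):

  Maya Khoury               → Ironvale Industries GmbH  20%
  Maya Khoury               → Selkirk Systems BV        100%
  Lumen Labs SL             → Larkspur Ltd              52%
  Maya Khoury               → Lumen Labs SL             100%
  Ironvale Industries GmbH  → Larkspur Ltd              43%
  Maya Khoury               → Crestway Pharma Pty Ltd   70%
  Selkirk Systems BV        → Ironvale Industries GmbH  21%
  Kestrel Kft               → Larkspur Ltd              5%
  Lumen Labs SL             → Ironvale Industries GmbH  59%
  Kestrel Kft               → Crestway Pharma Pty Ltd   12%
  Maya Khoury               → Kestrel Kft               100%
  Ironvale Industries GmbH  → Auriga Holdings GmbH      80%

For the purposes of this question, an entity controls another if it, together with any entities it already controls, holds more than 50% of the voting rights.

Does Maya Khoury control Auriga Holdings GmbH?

Yes

Maya holds 100% of Selkirk, so Maya controls Selkirk.
Maya holds 100% of Lumen, so Maya controls Lumen.
Lumen and Selkirk and Maya together hold 59% + 21% + 20% = 100% of Ironvale, so Maya controls Ironvale.
Ironvale holds 80% of Auriga, so Maya controls Auriga.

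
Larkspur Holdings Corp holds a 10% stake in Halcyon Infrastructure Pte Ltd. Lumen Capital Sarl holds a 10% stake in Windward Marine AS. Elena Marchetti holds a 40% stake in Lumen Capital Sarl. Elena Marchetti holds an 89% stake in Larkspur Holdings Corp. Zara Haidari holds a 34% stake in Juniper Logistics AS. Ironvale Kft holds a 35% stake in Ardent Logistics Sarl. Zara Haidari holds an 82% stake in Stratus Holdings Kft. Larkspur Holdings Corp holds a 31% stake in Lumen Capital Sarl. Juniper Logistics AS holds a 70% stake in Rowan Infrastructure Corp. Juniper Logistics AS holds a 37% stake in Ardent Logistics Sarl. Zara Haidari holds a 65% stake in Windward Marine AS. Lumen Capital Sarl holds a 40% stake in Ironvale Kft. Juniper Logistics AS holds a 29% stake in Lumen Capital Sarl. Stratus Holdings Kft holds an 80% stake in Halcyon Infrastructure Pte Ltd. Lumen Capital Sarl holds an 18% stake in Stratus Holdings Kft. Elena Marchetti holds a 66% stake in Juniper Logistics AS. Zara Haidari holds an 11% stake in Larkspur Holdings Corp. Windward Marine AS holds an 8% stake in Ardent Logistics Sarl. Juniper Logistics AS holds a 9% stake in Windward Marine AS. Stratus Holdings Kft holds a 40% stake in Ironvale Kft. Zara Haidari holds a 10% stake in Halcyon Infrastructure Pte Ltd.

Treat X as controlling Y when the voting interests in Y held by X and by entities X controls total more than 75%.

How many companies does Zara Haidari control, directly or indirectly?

2

Zara holds 82% of Stratus, so Zara controls Stratus.
Stratus and Zara together hold 80% + 10% = 90% of Halcyon, so Zara controls Halcyon.
No other company's threshold is met.
Zara controls 2 companies.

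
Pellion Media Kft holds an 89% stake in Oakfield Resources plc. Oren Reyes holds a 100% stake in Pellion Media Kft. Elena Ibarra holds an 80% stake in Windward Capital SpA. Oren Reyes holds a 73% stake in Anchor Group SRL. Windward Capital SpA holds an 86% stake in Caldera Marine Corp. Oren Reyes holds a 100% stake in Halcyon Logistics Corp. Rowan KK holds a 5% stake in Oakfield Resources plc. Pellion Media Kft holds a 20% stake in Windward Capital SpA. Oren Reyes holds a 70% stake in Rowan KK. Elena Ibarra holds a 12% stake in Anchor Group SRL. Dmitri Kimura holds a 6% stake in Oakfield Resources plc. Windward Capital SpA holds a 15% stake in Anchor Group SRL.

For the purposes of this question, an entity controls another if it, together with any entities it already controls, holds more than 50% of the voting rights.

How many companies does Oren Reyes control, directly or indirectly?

Oren holds 70% of Rowan, so Oren controls Rowan.
Oren holds 100% of Pellion, so Oren controls Pellion.
Rowan and Pellion together hold 5% + 89% = 94% of Oakfield, so Oren controls Oakfield.
Oren holds 73% of Anchor, so Oren controls Anchor.
Oren holds 100% of Halcyon, so Oren controls Halcyon.
No other company's threshold is met.
Oren controls 5 companies.

5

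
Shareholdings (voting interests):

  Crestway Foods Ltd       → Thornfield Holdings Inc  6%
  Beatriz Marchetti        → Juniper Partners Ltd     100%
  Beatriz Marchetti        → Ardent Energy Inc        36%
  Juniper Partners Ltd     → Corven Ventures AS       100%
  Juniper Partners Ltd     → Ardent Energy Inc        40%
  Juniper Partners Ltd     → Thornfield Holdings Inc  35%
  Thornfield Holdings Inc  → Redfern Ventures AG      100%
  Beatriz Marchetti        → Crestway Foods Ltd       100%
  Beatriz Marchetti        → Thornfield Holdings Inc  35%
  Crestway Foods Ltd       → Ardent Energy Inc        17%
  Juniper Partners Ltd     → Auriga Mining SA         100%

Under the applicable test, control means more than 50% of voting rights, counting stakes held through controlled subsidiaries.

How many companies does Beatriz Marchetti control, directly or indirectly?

Beatriz holds 100% of Juniper, so Beatriz controls Juniper.
Beatriz holds 100% of Crestway, so Beatriz controls Crestway.
Beatriz and Juniper and Crestway together hold 35% + 35% + 6% = 76% of Thornfield, so Beatriz controls Thornfield.
Juniper holds 100% of Auriga, so Beatriz controls Auriga.
Juniper holds 100% of Corven, so Beatriz controls Corven.
Beatriz and Juniper and Crestway together hold 36% + 40% + 17% = 93% of Ardent, so Beatriz controls Ardent.
Thornfield holds 100% of Redfern, so Beatriz controls Redfern.
Beatriz controls 7 companies.

7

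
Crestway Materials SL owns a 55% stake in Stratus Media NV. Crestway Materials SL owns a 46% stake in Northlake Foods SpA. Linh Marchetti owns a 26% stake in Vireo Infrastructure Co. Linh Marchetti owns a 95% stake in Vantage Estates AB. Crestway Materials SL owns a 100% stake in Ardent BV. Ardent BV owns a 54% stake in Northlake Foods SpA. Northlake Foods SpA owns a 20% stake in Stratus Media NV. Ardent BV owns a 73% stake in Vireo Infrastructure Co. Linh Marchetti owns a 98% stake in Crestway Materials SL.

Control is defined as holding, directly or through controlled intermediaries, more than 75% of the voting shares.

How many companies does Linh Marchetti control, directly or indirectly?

Linh holds 98% of Crestway, so Linh controls Crestway.
Linh holds 95% of Vantage, so Linh controls Vantage.
Crestway holds 100% of Ardent, so Linh controls Ardent.
Ardent and Crestway together hold 54% + 46% = 100% of Northlake, so Linh controls Northlake.
Ardent and Linh together hold 73% + 26% = 99% of Vireo, so Linh controls Vireo.
No other company's threshold is met.
Linh controls 5 companies.

5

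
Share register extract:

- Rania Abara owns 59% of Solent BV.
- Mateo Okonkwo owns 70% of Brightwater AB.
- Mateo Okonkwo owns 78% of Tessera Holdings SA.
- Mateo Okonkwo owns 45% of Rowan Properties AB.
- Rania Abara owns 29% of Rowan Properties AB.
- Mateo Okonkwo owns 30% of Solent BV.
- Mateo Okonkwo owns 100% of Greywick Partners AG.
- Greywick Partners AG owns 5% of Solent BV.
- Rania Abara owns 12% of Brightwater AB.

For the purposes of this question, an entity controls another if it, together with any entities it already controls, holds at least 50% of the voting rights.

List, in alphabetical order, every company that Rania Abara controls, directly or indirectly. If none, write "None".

Rania holds 59% of Solent, so Rania controls Solent.
No other company's threshold is met.

Solent BV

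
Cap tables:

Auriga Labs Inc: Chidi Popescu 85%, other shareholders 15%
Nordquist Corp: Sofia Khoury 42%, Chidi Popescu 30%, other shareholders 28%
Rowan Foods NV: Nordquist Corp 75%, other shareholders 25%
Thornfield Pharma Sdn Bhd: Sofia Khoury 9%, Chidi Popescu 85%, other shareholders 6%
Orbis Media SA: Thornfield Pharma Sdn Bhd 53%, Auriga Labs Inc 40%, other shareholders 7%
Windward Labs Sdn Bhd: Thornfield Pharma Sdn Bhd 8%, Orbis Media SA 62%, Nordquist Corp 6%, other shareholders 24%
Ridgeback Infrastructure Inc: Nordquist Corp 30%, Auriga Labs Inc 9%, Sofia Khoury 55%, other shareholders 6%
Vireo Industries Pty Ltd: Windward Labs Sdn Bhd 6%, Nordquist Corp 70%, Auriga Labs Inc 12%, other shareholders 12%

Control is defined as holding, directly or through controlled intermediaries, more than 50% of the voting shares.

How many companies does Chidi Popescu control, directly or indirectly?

4

Chidi holds 85% of Auriga, so Chidi controls Auriga.
Chidi holds 85% of Thornfield, so Chidi controls Thornfield.
Thornfield and Auriga together hold 53% + 40% = 93% of Orbis, so Chidi controls Orbis.
Thornfield and Orbis together hold 8% + 62% = 70% of Windward, so Chidi controls Windward.
No other company's threshold is met.
Chidi controls 4 companies.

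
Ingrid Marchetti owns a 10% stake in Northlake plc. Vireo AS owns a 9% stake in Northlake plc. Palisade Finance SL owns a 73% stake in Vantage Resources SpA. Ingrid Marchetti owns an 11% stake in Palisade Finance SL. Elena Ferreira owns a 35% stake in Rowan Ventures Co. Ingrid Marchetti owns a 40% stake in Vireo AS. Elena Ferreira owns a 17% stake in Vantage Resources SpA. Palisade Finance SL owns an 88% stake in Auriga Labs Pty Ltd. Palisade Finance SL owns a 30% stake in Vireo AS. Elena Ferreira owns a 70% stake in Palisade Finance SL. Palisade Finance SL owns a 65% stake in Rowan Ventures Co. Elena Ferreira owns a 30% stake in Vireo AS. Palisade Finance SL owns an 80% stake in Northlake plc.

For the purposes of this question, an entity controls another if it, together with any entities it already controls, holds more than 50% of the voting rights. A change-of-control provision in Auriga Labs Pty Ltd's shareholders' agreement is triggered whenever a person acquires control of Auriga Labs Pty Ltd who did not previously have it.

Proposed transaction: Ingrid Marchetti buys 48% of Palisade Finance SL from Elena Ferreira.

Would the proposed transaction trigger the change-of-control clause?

The purchase adds only to Ingrid's holdings (Elena's stake shrinks), so Ingrid is the only person who could newly come to control Auriga.
Ingrid's largest direct stake is 40% in Vireo, which does not meet the threshold, so Ingrid controls no company.
Neither Ingrid nor any entity Ingrid controls holds any voting interest in Auriga.
So before the transaction, Ingrid does not control Auriga.
After the purchase, Ingrid's direct stake in Palisade rises to 11% + 48% = 59%, and Elena's stake falls to 22%.
Ingrid holds 59% of Palisade, so Ingrid controls Palisade.
Palisade holds 88% of Auriga, so Ingrid controls Auriga.
Ingrid did not control Auriga before and does after, so the clause is triggered.

Yes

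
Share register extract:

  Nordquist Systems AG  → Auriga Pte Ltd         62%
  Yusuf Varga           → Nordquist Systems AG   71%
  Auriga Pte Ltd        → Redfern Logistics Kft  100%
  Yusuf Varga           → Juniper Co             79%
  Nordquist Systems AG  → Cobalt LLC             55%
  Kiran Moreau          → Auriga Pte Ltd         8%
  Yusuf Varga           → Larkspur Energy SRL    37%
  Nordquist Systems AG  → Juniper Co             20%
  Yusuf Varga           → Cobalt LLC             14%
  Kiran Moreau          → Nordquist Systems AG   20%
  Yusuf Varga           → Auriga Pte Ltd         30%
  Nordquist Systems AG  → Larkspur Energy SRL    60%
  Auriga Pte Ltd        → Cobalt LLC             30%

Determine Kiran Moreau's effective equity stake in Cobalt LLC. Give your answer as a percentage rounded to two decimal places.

17.12%

Kiran reaches Cobalt along 3 paths.
Via Auriga: 8% × 30% = 2.4%.
Via Nordquist → Auriga: 20% × 62% × 30% = 3.72%.
Via Nordquist: 20% × 55% = 11%.
Total: 2.4% + 3.72% + 11% = 17.12%.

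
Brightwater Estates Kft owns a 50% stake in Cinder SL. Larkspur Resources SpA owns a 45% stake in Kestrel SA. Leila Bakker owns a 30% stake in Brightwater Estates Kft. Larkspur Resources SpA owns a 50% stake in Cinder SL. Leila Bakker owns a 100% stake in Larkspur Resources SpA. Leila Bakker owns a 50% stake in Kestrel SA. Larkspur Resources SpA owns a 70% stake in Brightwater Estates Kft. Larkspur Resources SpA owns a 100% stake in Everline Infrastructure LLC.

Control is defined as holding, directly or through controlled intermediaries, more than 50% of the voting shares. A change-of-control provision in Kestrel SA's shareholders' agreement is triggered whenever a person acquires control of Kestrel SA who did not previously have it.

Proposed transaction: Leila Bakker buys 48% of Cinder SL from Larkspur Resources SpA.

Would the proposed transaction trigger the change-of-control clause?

No

The purchase adds only to Leila's holdings (Larkspur's stake shrinks), so Leila is the only person who could newly come to control Kestrel.
Leila holds 100% of Larkspur, so Leila controls Larkspur.
Leila and Larkspur together hold 50% + 45% = 95% of Kestrel, so Leila controls Kestrel.
So Leila already controls Kestrel before the transaction.
After the purchase, Leila holds 48% of Cinder directly, and Larkspur's stake falls to 2%.
Leila controlled Kestrel already, so this is not a new person acquiring control; every other person's position is unchanged or reduced.
No new person acquires control, so the clause is not triggered.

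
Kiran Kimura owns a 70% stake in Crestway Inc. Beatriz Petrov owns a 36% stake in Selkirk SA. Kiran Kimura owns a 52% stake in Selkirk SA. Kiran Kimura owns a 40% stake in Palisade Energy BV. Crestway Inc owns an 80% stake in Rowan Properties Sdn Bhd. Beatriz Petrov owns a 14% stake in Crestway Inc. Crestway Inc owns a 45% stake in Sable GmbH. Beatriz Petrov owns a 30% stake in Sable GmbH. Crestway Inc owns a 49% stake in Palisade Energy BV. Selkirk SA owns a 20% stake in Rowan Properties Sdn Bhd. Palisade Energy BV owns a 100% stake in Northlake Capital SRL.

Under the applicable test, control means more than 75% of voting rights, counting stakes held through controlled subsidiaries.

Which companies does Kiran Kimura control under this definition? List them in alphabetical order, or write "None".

None

Kiran's largest direct stake is 70% in Crestway, which does not meet the threshold.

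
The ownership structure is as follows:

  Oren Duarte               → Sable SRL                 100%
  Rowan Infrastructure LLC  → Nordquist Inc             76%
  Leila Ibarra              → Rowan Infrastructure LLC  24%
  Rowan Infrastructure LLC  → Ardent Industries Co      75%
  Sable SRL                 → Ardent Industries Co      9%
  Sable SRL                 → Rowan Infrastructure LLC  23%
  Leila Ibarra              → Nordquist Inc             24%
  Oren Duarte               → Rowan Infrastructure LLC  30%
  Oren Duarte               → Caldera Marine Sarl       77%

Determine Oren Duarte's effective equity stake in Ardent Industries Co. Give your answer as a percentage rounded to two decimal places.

Oren reaches Ardent along 3 paths.
Via Sable → Rowan: 100% × 23% × 75% = 17.25%.
Via Rowan: 30% × 75% = 22.5%.
Via Sable: 100% × 9% = 9%.
Total: 17.25% + 22.5% + 9% = 48.75%.

48.75%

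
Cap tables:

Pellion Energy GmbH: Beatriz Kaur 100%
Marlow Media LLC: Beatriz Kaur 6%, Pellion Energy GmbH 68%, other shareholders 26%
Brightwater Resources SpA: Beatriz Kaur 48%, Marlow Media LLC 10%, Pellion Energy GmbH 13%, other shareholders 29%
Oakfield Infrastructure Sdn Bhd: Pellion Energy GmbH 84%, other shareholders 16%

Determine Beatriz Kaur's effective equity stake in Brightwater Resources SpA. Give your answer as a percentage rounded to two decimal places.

Beatriz reaches Brightwater along 4 paths.
Direct stake: 48% = 48%.
Via Marlow: 6% × 10% = 0.6%.
Via Pellion → Marlow: 100% × 68% × 10% = 6.8%.
Via Pellion: 100% × 13% = 13%.
Total: 48% + 0.6% + 6.8% + 13% = 68.4%.
Rounded: 68.40%.

68.40%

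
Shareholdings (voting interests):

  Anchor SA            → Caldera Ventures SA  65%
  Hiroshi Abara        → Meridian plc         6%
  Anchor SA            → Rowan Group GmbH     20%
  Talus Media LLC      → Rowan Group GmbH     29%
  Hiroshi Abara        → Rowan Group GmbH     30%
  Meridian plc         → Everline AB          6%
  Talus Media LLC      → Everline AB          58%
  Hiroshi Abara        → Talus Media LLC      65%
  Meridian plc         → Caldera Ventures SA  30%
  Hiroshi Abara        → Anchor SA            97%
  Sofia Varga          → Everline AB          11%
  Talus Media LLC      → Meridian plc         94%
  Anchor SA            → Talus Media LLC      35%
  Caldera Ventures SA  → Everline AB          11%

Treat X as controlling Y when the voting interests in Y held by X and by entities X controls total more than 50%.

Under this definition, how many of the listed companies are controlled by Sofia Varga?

0

Sofia's largest direct stake is 11% in Everline, which does not meet the threshold.
Sofia controls 0 companies.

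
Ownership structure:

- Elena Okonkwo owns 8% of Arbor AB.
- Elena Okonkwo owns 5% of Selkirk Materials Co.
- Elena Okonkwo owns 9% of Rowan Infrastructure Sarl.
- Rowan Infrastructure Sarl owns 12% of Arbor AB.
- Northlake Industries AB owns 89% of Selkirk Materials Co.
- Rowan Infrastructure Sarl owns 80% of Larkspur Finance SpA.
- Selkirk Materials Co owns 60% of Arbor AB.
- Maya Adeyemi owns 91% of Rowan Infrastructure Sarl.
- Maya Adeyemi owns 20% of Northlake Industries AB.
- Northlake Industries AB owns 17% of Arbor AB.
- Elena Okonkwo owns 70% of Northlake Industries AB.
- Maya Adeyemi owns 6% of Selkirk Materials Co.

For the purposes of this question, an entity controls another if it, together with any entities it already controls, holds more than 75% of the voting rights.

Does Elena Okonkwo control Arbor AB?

No

Elena's largest direct stake is 70% in Northlake, which does not meet the threshold, so Elena controls no company.
In Arbor, Elena's side holds only 8%, not > 75%.
So Elena does not control Arbor.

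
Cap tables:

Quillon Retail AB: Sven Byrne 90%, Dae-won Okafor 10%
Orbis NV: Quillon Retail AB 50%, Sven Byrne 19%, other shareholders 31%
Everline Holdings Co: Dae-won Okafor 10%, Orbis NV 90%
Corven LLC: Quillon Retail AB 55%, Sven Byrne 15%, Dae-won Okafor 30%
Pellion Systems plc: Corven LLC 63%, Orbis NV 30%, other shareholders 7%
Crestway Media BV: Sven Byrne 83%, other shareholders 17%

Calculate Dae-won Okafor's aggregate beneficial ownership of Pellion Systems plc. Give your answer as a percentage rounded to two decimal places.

Dae-won reaches Pellion along 3 paths.
Via Quillon → Corven: 10% × 55% × 63% = 3.465%.
Via Corven: 30% × 63% = 18.9%.
Via Quillon → Orbis: 10% × 50% × 30% = 1.5%.
Total: 3.465% + 18.9% + 1.5% = 23.865%.
Rounded: 23.87%.

23.87%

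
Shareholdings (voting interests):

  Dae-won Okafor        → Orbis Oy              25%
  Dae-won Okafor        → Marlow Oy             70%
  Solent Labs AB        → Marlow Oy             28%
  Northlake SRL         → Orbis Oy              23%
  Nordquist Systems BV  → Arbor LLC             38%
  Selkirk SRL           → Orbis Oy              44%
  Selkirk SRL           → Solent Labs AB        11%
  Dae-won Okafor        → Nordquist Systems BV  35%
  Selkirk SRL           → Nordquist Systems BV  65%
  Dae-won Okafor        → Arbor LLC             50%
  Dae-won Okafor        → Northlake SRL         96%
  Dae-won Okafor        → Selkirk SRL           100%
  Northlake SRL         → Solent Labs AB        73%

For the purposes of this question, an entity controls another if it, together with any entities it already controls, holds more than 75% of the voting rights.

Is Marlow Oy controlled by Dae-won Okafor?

Dae-won holds 100% of Selkirk, so Dae-won controls Selkirk.
Dae-won holds 96% of Northlake, so Dae-won controls Northlake.
Northlake and Selkirk together hold 73% + 11% = 84% of Solent, so Dae-won controls Solent.
Dae-won and Solent together hold 70% + 28% = 98% of Marlow, so Dae-won controls Marlow.

Yes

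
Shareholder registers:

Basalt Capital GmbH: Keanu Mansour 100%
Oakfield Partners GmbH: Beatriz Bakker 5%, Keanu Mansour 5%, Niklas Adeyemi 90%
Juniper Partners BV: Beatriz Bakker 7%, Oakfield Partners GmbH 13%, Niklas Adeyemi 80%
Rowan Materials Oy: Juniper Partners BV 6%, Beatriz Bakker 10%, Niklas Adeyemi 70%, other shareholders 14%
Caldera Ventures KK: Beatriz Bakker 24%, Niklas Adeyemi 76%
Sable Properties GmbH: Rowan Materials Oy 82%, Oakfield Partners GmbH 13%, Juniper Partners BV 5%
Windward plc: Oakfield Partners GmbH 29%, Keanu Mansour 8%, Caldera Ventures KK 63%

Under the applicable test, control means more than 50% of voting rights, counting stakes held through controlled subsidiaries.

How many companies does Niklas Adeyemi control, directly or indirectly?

6

Niklas holds 90% of Oakfield, so Niklas controls Oakfield.
Oakfield and Niklas together hold 13% + 80% = 93% of Juniper, so Niklas controls Juniper.
Juniper and Niklas together hold 6% + 70% = 76% of Rowan, so Niklas controls Rowan.
Niklas holds 76% of Caldera, so Niklas controls Caldera.
Rowan and Oakfield and Juniper together hold 82% + 13% + 5% = 100% of Sable, so Niklas controls Sable.
Oakfield and Caldera together hold 29% + 63% = 92% of Windward, so Niklas controls Windward.
No other company's threshold is met.
Niklas controls 6 companies.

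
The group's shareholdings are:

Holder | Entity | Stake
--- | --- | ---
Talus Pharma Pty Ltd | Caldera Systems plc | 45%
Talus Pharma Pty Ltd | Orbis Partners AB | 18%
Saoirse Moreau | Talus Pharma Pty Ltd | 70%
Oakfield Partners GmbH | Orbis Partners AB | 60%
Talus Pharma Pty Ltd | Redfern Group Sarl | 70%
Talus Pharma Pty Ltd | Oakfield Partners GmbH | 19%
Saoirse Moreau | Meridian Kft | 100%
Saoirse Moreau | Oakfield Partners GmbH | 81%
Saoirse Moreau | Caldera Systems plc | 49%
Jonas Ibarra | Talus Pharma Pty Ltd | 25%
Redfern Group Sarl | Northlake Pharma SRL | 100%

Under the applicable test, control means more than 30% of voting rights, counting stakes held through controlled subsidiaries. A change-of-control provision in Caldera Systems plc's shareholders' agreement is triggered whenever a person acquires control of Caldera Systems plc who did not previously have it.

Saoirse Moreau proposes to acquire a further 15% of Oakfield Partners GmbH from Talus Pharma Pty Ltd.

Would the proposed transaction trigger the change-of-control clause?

The purchase adds only to Saoirse's holdings (Talus's stake shrinks), so Saoirse is the only person who could newly come to control Caldera.
Saoirse holds 70% of Talus, so Saoirse controls Talus.
Talus and Saoirse together hold 45% + 49% = 94% of Caldera, so Saoirse controls Caldera.
So Saoirse already controls Caldera before the transaction.
After the purchase, Saoirse's direct stake in Oakfield rises to 81% + 15% = 96%, and Talus's stake falls to 4%.
Saoirse controlled Caldera already, so this is not a new person acquiring control; every other person's position is unchanged or reduced.
No new person acquires control, so the clause is not triggered.

No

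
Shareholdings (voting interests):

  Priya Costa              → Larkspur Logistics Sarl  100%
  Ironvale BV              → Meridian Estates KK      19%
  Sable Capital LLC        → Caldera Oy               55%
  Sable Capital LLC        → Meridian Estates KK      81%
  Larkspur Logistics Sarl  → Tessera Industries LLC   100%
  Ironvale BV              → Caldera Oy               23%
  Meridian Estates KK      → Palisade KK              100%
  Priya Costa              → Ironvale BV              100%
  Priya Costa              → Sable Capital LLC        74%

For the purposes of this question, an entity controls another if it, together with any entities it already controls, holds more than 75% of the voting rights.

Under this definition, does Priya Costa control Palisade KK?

Priya holds 100% of Ironvale, so Priya controls Ironvale.
Priya holds 100% of Larkspur, so Priya controls Larkspur.
Larkspur holds 100% of Tessera, so Priya controls Tessera.
Neither Priya nor any entity Priya controls holds any voting interest in Palisade.
So Priya does not control Palisade.

No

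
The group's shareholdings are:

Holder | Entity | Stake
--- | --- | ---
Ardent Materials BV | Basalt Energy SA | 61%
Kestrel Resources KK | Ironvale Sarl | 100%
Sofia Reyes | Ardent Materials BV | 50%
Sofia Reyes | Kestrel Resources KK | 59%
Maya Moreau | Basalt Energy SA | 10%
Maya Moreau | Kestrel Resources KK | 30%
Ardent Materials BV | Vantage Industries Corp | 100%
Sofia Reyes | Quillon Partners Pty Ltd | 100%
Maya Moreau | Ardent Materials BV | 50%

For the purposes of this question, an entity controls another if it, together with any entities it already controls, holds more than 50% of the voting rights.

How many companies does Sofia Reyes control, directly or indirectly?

Sofia holds 59% of Kestrel, so Sofia controls Kestrel.
Sofia holds 100% of Quillon, so Sofia controls Quillon.
Kestrel holds 100% of Ironvale, so Sofia controls Ironvale.
No other company's threshold is met.
Sofia controls 3 companies.

3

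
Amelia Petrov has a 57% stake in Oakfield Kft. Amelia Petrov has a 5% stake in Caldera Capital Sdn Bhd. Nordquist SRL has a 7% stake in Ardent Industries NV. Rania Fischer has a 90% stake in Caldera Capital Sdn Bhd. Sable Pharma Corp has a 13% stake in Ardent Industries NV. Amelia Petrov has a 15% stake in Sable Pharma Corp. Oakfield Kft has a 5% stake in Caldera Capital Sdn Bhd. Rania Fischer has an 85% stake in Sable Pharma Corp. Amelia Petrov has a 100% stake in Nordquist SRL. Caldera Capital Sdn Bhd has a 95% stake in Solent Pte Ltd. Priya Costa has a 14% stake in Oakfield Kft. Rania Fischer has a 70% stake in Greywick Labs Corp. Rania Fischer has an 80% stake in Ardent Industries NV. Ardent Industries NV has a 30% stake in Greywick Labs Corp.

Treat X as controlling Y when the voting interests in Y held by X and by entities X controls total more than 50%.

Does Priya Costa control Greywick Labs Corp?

Priya's largest direct stake is 14% in Oakfield, which does not meet the threshold, so Priya controls no company.
Neither Priya nor any entity Priya controls holds any voting interest in Greywick.
So Priya does not control Greywick.

No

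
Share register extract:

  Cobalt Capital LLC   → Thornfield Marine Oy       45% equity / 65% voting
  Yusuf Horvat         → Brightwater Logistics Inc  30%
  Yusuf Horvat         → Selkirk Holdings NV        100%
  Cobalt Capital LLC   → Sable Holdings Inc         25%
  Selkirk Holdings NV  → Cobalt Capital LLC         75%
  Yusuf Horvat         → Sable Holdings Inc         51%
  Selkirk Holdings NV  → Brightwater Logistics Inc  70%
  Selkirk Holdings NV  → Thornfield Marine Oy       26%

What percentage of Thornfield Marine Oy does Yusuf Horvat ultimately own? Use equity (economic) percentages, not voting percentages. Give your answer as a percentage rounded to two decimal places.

Yusuf reaches Thornfield along 2 paths.
Via Selkirk: 100% × 26% = 26%.
Via Selkirk → Cobalt: 100% × 75% × 45% = 33.75%.
Total: 26% + 33.75% = 59.75%.

59.75%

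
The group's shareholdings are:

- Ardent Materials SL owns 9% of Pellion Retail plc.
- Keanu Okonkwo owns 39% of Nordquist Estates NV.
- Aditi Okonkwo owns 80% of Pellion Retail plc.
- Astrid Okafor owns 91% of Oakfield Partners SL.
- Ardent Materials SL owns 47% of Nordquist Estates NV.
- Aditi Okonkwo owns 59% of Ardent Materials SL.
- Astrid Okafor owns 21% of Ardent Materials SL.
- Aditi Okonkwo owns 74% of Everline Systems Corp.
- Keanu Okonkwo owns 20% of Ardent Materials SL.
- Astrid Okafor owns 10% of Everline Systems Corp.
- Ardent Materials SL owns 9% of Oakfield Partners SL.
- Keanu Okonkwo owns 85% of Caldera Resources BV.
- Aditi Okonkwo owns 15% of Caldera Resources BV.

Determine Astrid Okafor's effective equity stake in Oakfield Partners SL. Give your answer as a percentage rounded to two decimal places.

92.89%

Astrid reaches Oakfield along 2 paths.
Via Ardent: 21% × 9% = 1.89%.
Direct stake: 91% = 91%.
Total: 1.89% + 91% = 92.89%.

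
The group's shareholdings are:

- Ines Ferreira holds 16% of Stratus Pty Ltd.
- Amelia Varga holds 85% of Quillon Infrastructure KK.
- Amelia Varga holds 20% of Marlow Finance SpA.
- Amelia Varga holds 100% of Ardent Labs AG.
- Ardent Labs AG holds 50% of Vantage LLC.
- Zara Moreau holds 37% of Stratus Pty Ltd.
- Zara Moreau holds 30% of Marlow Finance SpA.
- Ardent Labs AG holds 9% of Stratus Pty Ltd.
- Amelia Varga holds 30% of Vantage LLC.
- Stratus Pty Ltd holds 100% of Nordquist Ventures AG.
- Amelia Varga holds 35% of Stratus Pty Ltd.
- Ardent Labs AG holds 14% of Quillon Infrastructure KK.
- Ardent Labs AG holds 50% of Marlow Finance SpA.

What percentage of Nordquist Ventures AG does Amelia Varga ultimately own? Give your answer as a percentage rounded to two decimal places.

44.00%

Amelia reaches Nordquist along 2 paths.
Via Stratus: 35% × 100% = 35%.
Via Ardent → Stratus: 100% × 9% × 100% = 9%.
Total: 35% + 9% = 44%.
Rounded: 44.00%.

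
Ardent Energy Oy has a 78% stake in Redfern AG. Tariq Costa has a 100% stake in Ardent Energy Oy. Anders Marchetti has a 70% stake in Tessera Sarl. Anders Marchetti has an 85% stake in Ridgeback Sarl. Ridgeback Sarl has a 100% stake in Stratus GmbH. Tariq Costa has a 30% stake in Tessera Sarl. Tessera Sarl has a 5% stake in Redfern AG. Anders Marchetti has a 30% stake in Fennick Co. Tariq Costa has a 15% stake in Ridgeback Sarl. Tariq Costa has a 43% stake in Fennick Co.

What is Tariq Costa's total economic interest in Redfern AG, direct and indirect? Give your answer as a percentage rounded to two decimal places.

Tariq reaches Redfern along 2 paths.
Via Tessera: 30% × 5% = 1.5%.
Via Ardent: 100% × 78% = 78%.
Total: 1.5% + 78% = 79.5%.
Rounded: 79.50%.

79.50%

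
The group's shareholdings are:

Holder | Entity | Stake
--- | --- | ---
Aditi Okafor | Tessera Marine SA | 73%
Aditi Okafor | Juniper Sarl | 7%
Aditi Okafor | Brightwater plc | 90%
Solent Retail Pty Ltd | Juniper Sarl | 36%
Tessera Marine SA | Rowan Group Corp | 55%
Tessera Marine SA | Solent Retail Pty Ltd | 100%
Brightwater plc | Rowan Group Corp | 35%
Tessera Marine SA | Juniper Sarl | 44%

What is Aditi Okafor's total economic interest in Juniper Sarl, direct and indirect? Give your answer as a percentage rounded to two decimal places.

65.40%

Aditi reaches Juniper along 3 paths.
Via Tessera: 73% × 44% = 32.12%.
Via Tessera → Solent: 73% × 100% × 36% = 26.28%.
Direct stake: 7% = 7%.
Total: 32.12% + 26.28% + 7% = 65.4%.
Rounded: 65.40%.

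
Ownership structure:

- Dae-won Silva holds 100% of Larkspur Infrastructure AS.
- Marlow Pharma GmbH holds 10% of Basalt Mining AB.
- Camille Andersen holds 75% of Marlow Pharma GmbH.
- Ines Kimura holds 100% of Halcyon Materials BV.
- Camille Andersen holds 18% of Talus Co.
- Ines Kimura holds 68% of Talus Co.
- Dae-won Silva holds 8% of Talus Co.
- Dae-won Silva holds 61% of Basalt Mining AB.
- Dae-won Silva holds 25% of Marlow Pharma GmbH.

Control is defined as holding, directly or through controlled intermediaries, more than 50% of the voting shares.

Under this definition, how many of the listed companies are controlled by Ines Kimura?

2

Ines holds 68% of Talus, so Ines controls Talus.
Ines holds 100% of Halcyon, so Ines controls Halcyon.
No other company's threshold is met.
Ines controls 2 companies.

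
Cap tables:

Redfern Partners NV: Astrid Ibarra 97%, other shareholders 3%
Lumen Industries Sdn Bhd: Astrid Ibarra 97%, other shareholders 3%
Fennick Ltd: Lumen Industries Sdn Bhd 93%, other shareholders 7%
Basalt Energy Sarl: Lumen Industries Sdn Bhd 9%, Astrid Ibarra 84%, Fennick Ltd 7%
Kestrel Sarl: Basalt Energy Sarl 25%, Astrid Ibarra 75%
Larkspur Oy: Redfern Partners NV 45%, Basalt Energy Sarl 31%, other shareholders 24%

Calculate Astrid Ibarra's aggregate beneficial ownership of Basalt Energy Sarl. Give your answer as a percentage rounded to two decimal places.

99.04%

Astrid reaches Basalt along 3 paths.
Via Lumen: 97% × 9% = 8.73%.
Direct stake: 84% = 84%.
Via Lumen → Fennick: 97% × 93% × 7% = 6.3147%.
Total: 8.73% + 84% + 6.3147% = 99.0447%.
Rounded: 99.04%.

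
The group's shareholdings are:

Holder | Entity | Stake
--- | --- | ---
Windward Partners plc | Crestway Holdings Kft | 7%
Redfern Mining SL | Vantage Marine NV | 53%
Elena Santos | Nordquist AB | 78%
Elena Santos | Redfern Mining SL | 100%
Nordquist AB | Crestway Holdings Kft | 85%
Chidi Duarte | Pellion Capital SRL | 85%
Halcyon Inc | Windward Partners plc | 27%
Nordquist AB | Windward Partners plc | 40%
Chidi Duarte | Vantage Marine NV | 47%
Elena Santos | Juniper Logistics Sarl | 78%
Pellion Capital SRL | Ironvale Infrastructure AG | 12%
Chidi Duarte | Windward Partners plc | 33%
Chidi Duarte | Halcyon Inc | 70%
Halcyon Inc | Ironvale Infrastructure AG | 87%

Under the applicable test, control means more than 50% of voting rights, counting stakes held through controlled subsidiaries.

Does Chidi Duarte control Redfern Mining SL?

No

Chidi holds 85% of Pellion, so Chidi controls Pellion.
Chidi holds 70% of Halcyon, so Chidi controls Halcyon.
Chidi and Halcyon together hold 33% + 27% = 60% of Windward, so Chidi controls Windward.
Halcyon and Pellion together hold 87% + 12% = 99% of Ironvale, so Chidi controls Ironvale.
Neither Chidi nor any entity Chidi controls holds any voting interest in Redfern.
So Chidi does not control Redfern.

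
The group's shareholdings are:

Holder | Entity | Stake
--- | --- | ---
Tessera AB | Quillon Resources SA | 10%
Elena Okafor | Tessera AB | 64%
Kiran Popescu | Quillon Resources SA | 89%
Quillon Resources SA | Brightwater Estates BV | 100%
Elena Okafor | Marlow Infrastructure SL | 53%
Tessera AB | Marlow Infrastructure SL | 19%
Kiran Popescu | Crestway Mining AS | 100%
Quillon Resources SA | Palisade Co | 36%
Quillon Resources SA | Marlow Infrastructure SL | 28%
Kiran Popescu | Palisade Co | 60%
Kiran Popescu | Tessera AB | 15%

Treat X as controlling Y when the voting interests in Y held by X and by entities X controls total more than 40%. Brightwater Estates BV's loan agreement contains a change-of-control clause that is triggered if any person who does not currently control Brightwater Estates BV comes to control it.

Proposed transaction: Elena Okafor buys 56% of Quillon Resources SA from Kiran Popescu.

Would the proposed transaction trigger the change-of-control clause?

The purchase adds only to Elena's holdings (Kiran's stake shrinks), so Elena is the only person who could newly come to control Brightwater.
Elena holds 64% of Tessera, so Elena controls Tessera.
Elena and Tessera together hold 53% + 19% = 72% of Marlow, so Elena controls Marlow.
Neither Elena nor any entity Elena controls holds any voting interest in Brightwater.
So before the transaction, Elena does not control Brightwater.
After the purchase, Elena holds 56% of Quillon directly, and Kiran's stake falls to 33%.
Tessera and Elena together hold 10% + 56% = 66% of Quillon, so Elena controls Quillon.
Quillon holds 100% of Brightwater, so Elena controls Brightwater.
Elena did not control Brightwater before and does after, so the clause is triggered.

Yes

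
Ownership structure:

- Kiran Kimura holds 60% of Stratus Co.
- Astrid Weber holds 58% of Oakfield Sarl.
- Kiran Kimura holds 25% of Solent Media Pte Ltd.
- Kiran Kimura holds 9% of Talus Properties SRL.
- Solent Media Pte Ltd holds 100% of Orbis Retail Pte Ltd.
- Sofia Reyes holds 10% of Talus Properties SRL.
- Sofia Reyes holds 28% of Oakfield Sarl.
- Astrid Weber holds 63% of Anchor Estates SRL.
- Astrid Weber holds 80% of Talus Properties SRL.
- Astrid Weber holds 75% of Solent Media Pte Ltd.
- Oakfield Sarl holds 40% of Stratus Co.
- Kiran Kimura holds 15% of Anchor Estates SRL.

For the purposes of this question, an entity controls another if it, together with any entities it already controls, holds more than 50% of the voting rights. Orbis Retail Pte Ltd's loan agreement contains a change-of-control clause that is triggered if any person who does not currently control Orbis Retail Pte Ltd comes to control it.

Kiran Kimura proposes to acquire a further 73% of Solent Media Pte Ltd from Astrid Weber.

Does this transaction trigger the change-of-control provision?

The purchase adds only to Kiran's holdings (Astrid's stake shrinks), so Kiran is the only person who could newly come to control Orbis.
Kiran holds 60% of Stratus, so Kiran controls Stratus.
Neither Kiran nor any entity Kiran controls holds any voting interest in Orbis.
So before the transaction, Kiran does not control Orbis.
After the purchase, Kiran's direct stake in Solent rises to 25% + 73% = 98%, and Astrid's stake falls to 2%.
Kiran holds 98% of Solent, so Kiran controls Solent.
Solent holds 100% of Orbis, so Kiran controls Orbis.
Kiran did not control Orbis before and does after, so the clause is triggered.

Yes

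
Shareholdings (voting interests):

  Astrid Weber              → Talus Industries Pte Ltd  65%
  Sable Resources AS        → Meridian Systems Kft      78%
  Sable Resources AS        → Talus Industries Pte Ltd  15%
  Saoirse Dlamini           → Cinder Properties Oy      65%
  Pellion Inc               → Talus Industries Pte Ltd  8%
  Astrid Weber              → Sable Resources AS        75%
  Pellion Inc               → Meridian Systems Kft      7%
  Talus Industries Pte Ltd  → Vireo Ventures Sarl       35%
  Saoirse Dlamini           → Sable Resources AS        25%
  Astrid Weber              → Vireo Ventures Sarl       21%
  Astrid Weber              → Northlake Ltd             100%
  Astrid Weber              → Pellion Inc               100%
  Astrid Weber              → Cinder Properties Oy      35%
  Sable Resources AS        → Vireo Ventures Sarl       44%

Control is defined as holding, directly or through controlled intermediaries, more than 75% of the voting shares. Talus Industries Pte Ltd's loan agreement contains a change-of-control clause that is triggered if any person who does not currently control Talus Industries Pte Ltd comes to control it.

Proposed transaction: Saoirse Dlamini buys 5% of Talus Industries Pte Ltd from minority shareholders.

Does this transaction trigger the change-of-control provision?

The purchase changes only Saoirse's holdings, so Saoirse is the only person who could newly come to control Talus.
Saoirse's largest direct stake is 65% in Cinder, which does not meet the threshold, so Saoirse controls no company.
Neither Saoirse nor any entity Saoirse controls holds any voting interest in Talus.
So before the transaction, Saoirse does not control Talus.
After the purchase, Saoirse holds 5% of Talus directly.
After the transaction, Saoirse's side holds 5% of Talus, not > 75%, so Saoirse still does not control Talus.
No new person acquires control, so the clause is not triggered.

No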